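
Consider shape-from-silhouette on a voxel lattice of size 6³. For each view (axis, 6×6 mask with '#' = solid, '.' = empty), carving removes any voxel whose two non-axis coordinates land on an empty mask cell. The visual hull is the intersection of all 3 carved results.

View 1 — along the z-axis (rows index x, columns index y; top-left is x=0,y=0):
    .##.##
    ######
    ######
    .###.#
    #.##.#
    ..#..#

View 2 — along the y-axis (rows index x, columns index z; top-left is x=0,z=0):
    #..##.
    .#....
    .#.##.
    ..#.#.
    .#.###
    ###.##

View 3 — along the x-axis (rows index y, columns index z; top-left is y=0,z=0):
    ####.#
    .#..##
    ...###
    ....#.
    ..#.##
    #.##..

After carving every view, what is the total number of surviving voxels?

voxel count = 33

before carving: 216 voxels (6×6×6)
carve view 1 (along z, XY-mask fill 26/36): 156 voxels remain
carve view 2 (along y, XZ-mask fill 18/36): 70 voxels remain
carve view 3 (along x, YZ-mask fill 18/36): 33 voxels remain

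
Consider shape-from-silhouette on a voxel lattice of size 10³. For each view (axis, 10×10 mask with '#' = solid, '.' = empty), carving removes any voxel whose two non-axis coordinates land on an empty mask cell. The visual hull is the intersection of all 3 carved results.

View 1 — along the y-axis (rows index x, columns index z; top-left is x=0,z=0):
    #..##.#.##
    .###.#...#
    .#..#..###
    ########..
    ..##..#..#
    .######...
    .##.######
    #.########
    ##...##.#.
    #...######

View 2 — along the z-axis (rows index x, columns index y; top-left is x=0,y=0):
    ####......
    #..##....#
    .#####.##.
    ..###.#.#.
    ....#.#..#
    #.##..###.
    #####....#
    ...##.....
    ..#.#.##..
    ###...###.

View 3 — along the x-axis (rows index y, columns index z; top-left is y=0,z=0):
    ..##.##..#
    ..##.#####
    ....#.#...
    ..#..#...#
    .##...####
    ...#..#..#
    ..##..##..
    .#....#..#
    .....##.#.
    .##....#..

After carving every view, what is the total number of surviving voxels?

voxel count = 127

start: 10×10×10 = 1000 voxels
V1 y: intersect with XZ mask (63 set) -- 630 left
V2 z: intersect with XY mask (47 set) -- 295 left
V3 x: intersect with YZ mask (39 set) -- 127 left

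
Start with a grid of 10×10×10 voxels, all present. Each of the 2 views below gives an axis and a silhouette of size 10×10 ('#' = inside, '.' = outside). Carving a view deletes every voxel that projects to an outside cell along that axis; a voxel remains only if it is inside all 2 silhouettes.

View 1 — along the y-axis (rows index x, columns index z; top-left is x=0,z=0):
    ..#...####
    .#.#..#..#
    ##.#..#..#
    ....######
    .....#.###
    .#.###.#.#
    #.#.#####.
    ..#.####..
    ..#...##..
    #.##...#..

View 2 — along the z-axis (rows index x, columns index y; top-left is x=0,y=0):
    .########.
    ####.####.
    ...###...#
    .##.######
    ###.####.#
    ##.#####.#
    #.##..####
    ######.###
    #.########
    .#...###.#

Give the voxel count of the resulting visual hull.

361 voxels

start: 10×10×10 = 1000 voxels
carve view 1 (along y, XZ-mask fill 49/100): 490 voxels remain
carve view 2 (along z, XY-mask fill 74/100): 361 voxels remain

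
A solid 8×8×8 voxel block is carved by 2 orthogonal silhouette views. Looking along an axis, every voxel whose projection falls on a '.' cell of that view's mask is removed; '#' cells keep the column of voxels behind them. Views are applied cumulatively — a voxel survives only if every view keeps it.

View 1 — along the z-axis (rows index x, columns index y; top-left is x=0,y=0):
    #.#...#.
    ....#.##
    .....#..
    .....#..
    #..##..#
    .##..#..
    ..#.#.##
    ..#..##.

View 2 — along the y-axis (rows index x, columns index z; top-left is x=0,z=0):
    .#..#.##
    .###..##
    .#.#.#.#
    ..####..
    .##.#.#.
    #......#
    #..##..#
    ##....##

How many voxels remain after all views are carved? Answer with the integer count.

full grid |V| = 512
[1] z-view keeps 22 columns → grid now 176
[2] y-view keeps 31 columns → grid now 85

voxel count = 85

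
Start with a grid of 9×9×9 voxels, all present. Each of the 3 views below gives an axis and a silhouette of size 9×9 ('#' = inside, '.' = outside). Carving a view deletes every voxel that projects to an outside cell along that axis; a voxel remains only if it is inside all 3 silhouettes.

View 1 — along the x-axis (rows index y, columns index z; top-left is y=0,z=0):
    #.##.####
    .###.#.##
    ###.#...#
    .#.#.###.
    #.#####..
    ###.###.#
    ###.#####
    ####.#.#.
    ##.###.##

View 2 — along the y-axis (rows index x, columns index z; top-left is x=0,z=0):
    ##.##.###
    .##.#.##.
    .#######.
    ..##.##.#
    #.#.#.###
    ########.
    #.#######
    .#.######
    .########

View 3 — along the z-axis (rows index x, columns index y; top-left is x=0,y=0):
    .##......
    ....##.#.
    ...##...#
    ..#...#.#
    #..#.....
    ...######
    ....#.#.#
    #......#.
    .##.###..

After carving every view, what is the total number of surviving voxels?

initial block: 9^3 = 729
after view 1 [x-axis, 57 of 81 cells solid] → remaining = 513
after view 2 [y-axis, 61 of 81 cells solid] → remaining = 378
after view 3 [z-axis, 29 of 81 cells solid] → remaining = 141

voxel count = 141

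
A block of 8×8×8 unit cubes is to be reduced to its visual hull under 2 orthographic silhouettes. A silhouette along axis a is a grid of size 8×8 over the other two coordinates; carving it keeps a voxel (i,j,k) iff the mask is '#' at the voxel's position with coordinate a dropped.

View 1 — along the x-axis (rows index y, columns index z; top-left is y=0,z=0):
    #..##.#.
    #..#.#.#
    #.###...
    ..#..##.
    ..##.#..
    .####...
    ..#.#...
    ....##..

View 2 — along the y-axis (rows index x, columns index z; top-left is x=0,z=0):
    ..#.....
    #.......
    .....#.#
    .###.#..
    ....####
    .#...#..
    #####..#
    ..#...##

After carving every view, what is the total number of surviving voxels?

73 voxels

before carving: 512 voxels (8×8×8)
after view 1 [x-axis, 26 of 64 cells solid] → remaining = 208
after view 2 [y-axis, 23 of 64 cells solid] → remaining = 73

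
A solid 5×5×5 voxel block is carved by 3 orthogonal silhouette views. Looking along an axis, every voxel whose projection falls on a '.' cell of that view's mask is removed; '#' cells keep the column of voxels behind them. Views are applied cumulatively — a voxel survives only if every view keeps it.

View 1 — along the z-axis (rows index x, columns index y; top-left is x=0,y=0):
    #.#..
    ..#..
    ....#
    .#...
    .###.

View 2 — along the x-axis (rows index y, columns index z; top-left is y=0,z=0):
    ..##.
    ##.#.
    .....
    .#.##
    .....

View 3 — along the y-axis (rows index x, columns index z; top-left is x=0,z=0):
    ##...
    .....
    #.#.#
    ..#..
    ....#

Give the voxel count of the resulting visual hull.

|visual hull| = 1

full grid |V| = 125
  1. axis=2 (XY plane), |mask|=8  ⇒  voxels=40
  2. axis=0 (YZ plane), |mask|=8  ⇒  voxels=11
  3. axis=1 (XZ plane), |mask|=7  ⇒  voxels=1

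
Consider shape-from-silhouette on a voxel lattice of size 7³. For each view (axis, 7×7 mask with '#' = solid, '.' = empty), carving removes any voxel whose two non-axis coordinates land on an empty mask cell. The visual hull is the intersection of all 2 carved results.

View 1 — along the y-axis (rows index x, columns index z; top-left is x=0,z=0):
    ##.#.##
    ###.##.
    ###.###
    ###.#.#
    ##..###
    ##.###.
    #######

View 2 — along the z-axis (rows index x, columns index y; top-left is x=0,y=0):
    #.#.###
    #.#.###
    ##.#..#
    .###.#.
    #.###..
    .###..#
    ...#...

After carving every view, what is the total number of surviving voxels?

initial block: 7^3 = 343
carve view 1 (along y, XZ-mask fill 38/49): 266 voxels remain
carve view 2 (along z, XY-mask fill 27/49): 141 voxels remain

voxel count = 141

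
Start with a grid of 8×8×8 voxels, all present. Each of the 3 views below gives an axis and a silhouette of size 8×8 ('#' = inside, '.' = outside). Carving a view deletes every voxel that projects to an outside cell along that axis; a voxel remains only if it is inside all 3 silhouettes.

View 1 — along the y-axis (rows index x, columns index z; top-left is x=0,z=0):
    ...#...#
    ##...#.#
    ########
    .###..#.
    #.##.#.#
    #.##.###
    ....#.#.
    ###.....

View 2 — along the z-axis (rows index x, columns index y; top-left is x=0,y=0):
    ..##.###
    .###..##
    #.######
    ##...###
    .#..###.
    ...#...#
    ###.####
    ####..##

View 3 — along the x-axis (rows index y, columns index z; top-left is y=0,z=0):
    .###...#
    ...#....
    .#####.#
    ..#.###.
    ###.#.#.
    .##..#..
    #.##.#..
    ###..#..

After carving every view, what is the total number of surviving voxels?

voxel count = 80

full grid |V| = 512
  1. axis=1 (XZ plane), |mask|=34  ⇒  voxels=272
  2. axis=2 (XY plane), |mask|=41  ⇒  voxels=170
  3. axis=0 (YZ plane), |mask|=31  ⇒  voxels=80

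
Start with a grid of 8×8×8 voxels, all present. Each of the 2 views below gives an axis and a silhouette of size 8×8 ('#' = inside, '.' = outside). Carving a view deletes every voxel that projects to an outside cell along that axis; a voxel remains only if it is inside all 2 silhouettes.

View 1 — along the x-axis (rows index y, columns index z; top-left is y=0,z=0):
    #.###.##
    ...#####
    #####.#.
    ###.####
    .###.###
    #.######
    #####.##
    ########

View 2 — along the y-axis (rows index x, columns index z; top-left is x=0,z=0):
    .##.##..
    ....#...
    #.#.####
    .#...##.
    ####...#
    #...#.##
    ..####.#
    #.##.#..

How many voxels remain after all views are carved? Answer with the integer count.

207 voxels

before carving: 512 voxels (8×8×8)
carve view 1 (along x, YZ-mask fill 52/64): 416 voxels remain
carve view 2 (along y, XZ-mask fill 32/64): 207 voxels remain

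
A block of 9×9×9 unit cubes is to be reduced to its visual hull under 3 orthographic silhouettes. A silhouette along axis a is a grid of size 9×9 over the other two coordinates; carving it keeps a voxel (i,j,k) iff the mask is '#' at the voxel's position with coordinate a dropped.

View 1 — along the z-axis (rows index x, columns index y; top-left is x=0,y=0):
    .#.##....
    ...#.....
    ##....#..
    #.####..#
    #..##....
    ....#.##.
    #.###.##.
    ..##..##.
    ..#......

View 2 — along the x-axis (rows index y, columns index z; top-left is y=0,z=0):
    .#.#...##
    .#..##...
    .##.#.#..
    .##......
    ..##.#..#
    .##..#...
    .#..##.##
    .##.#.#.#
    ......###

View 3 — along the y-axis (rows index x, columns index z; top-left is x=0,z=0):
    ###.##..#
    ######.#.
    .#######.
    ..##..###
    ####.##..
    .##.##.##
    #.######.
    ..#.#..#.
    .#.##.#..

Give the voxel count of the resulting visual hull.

voxel count = 77

before carving: 729 voxels (9×9×9)
after view 1 [z-axis, 30 of 81 cells solid] → remaining = 270
after view 2 [x-axis, 33 of 81 cells solid] → remaining = 111
after view 3 [y-axis, 51 of 81 cells solid] → remaining = 77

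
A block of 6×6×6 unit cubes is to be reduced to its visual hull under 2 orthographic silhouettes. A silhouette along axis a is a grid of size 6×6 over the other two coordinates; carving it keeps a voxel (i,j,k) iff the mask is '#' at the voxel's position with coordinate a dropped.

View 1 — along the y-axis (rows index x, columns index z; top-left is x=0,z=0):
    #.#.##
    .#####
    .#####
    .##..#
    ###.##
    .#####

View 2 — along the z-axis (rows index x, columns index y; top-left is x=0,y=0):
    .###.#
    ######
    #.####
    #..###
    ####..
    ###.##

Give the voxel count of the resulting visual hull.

remaining voxels: 128

before carving: 216 voxels (6×6×6)
after view 1 [y-axis, 27 of 36 cells solid] → remaining = 162
after view 2 [z-axis, 28 of 36 cells solid] → remaining = 128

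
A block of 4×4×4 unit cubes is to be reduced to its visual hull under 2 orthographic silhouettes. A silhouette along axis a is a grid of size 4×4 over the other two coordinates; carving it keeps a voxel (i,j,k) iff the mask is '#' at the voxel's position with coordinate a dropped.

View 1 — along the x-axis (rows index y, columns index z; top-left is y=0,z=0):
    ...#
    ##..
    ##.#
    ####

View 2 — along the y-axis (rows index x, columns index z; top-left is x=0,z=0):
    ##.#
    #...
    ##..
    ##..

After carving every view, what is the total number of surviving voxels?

remaining voxels: 24

full grid |V| = 64
V1 x: intersect with YZ mask (10 set) -- 40 left
V2 y: intersect with XZ mask (8 set) -- 24 left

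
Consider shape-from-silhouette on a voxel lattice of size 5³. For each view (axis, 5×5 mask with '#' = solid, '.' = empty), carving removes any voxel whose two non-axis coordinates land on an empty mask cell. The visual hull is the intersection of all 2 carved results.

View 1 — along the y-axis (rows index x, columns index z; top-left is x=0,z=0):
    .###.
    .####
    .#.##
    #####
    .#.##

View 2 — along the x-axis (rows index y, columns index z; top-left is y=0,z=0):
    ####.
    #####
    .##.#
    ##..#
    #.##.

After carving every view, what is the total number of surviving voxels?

63 voxels

initial block: 5^3 = 125
carve view 1 (along y, XZ-mask fill 18/25): 90 voxels remain
carve view 2 (along x, YZ-mask fill 18/25): 63 voxels remain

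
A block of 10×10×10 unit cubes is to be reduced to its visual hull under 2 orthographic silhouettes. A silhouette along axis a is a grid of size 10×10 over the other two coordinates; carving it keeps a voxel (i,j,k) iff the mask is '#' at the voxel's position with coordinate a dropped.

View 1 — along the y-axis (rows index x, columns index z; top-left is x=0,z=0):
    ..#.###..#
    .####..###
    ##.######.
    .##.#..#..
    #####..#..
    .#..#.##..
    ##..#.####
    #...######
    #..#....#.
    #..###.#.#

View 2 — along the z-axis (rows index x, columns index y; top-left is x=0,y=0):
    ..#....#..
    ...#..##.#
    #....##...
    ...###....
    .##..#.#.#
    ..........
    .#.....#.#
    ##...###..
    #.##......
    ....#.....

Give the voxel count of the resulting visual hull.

start: 10×10×10 = 1000 voxels
carve view 1 (along y, XZ-mask fill 57/100): 570 voxels remain
carve view 2 (along z, XY-mask fill 29/100): 175 voxels remain

voxel count = 175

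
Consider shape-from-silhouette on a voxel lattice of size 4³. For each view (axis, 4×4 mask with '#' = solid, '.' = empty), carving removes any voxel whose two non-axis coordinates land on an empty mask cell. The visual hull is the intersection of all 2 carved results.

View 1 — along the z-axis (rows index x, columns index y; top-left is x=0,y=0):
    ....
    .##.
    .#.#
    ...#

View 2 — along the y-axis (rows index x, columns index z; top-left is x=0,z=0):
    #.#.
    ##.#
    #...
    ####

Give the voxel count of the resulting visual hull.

initial block: 4^3 = 64
step 1: project along z, AND mask (5/16) → |grid| = 20
step 2: project along y, AND mask (10/16) → |grid| = 12

remaining voxels: 12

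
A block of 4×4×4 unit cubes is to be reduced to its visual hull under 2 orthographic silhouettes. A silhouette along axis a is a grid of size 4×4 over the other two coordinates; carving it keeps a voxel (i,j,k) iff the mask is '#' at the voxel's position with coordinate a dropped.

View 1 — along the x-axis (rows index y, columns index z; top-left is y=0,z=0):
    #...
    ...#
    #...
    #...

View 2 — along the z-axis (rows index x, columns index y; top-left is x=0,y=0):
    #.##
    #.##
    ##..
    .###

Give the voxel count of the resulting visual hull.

full grid |V| = 64
V1 x: intersect with YZ mask (4 set) -- 16 left
V2 z: intersect with XY mask (11 set) -- 11 left

|visual hull| = 11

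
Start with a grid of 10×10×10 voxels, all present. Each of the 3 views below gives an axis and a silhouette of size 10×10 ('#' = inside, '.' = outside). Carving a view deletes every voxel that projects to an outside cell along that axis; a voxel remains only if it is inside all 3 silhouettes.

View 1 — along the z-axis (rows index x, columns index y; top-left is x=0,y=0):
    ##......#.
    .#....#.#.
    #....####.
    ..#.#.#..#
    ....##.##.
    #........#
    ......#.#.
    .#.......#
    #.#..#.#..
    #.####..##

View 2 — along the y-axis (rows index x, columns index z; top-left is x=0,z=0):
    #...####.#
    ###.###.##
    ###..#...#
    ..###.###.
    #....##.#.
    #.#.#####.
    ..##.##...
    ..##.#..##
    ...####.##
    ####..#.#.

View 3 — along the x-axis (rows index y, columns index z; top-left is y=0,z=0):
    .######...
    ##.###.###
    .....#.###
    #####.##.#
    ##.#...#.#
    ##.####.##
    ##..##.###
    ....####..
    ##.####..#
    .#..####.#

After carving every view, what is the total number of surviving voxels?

before carving: 1000 voxels (10×10×10)
V1 z: intersect with XY mask (36 set) -- 360 left
V2 y: intersect with XZ mask (57 set) -- 205 left
V3 x: intersect with YZ mask (63 set) -- 125 left

remaining voxels: 125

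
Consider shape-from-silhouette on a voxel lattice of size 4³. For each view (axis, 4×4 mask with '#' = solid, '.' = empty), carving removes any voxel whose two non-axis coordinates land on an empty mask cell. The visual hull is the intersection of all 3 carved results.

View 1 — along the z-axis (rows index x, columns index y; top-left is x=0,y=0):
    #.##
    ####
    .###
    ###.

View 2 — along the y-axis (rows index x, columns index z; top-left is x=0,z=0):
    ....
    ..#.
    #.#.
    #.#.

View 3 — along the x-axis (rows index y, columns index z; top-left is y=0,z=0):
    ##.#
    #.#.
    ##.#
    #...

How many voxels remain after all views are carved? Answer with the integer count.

initial block: 4^3 = 64
V1 z: intersect with XY mask (13 set) -- 52 left
V2 y: intersect with XZ mask (5 set) -- 16 left
V3 x: intersect with YZ mask (9 set) -- 9 left

voxel count = 9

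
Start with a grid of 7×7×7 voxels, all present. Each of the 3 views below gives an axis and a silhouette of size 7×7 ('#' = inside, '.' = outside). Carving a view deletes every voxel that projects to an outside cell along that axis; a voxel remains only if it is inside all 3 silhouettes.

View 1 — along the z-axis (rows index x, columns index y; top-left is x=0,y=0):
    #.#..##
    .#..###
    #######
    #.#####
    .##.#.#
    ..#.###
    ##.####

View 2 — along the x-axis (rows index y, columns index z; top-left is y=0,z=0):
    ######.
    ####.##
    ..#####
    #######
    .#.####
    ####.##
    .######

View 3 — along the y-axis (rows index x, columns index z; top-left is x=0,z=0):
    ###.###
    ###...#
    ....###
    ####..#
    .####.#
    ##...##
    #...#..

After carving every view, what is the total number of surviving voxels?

start: 7×7×7 = 343 voxels
carve view 1 (along z, XY-mask fill 35/49): 245 voxels remain
carve view 2 (along x, YZ-mask fill 41/49): 202 voxels remain
carve view 3 (along y, XZ-mask fill 29/49): 111 voxels remain

voxel count = 111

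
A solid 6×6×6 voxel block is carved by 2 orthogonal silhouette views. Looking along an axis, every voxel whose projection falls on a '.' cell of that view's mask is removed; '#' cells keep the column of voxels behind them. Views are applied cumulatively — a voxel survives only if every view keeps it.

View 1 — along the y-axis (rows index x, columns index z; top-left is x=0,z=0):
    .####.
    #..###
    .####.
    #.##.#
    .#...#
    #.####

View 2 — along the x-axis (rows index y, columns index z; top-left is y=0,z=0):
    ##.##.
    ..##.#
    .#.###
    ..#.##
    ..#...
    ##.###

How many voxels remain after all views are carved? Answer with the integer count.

|visual hull| = 79

start: 6×6×6 = 216 voxels
after view 1 [y-axis, 23 of 36 cells solid] → remaining = 138
after view 2 [x-axis, 20 of 36 cells solid] → remaining = 79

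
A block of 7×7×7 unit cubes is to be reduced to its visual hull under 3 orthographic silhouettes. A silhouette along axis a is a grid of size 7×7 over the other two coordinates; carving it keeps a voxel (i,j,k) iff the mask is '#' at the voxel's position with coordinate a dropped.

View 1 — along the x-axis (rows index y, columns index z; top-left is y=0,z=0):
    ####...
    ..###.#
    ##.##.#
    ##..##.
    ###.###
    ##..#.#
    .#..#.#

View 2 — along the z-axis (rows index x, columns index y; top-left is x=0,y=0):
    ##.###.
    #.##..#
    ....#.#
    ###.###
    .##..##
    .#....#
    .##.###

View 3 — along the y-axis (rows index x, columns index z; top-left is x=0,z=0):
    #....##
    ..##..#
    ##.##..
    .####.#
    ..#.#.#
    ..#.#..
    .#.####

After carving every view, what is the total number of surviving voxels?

before carving: 343 voxels (7×7×7)
V1 x: intersect with YZ mask (30 set) -- 210 left
V2 z: intersect with XY mask (28 set) -- 118 left
V3 y: intersect with XZ mask (25 set) -- 69 left

69 voxels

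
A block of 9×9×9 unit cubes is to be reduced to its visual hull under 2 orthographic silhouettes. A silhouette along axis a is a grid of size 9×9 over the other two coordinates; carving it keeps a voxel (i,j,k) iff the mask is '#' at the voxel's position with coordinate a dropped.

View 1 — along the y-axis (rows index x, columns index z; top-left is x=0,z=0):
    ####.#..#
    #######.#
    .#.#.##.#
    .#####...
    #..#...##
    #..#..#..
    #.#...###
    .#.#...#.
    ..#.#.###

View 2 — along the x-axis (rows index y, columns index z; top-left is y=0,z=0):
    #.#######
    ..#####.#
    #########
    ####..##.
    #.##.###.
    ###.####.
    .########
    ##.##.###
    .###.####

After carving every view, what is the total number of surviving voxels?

full grid |V| = 729
[1] y-view keeps 44 columns → grid now 396
[2] x-view keeps 64 columns → grid now 315

remaining voxels: 315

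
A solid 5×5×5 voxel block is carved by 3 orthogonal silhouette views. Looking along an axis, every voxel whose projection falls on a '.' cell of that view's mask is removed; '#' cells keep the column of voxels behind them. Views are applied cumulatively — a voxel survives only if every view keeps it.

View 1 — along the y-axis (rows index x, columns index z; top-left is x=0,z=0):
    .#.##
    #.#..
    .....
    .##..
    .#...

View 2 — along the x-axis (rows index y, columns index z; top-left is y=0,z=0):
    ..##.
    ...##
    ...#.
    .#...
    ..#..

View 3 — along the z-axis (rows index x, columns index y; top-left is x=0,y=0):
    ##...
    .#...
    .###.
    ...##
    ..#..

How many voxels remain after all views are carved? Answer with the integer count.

before carving: 125 voxels (5×5×5)
step 1: project along y, AND mask (8/25) → |grid| = 40
step 2: project along x, AND mask (7/25) → |grid| = 11
step 3: project along z, AND mask (9/25) → |grid| = 5

voxel count = 5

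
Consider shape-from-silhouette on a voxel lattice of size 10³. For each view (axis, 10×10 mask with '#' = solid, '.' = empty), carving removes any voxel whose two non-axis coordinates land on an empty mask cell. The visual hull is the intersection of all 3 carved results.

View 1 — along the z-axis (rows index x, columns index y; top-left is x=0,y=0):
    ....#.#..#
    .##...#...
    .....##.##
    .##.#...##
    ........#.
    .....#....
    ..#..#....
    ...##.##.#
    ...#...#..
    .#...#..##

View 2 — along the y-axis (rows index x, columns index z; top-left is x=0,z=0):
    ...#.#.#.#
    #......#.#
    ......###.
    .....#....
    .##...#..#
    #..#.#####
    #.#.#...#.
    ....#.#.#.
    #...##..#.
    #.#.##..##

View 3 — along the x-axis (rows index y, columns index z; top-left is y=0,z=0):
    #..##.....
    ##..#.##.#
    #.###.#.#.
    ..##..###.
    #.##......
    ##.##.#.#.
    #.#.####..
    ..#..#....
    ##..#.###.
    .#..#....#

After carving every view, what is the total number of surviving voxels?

full grid |V| = 1000
V1 z: intersect with XY mask (30 set) -- 300 left
V2 y: intersect with XZ mask (39 set) -- 104 left
V3 x: intersect with YZ mask (46 set) -- 48 left

remaining voxels: 48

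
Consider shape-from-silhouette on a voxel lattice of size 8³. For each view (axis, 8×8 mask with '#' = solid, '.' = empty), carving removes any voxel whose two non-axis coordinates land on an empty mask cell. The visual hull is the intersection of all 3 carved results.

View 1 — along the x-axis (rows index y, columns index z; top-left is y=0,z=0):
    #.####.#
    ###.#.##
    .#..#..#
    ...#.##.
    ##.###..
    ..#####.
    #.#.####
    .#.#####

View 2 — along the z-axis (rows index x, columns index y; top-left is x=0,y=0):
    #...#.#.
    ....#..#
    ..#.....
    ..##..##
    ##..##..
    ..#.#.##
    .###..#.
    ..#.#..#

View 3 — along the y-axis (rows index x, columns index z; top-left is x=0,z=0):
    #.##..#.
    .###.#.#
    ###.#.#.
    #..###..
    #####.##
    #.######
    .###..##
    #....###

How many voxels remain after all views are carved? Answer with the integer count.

79 voxels

full grid |V| = 512
carve view 1 (along x, YZ-mask fill 40/64): 320 voxels remain
carve view 2 (along z, XY-mask fill 25/64): 123 voxels remain
carve view 3 (along y, XZ-mask fill 41/64): 79 voxels remain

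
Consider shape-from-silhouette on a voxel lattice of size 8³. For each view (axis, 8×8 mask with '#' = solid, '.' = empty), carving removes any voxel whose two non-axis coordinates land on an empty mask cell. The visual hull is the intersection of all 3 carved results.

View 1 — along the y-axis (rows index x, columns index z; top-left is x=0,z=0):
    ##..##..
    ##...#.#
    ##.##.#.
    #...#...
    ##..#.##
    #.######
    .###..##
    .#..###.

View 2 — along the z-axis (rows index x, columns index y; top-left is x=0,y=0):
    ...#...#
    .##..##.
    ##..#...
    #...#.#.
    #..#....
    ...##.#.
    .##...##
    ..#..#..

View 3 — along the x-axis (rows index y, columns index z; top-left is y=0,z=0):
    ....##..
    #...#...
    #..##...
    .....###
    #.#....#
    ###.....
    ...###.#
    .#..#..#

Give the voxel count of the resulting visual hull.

voxel count = 36

initial block: 8^3 = 512
V1 y: intersect with XZ mask (36 set) -- 288 left
V2 z: intersect with XY mask (23 set) -- 104 left
V3 x: intersect with YZ mask (23 set) -- 36 left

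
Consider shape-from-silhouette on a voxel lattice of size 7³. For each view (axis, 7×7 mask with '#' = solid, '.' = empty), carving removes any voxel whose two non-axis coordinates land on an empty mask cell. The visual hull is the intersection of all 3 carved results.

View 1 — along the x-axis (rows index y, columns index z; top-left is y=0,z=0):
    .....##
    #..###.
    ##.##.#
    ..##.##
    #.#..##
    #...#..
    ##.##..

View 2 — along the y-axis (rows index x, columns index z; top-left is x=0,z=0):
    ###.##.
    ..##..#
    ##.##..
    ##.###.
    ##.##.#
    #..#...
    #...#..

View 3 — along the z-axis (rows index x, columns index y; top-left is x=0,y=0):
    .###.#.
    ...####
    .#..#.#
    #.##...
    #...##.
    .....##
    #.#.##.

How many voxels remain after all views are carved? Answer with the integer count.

voxel count = 44

start: 7×7×7 = 343 voxels
carve view 1 (along x, YZ-mask fill 25/49): 175 voxels remain
carve view 2 (along y, XZ-mask fill 26/49): 98 voxels remain
carve view 3 (along z, XY-mask fill 23/49): 44 voxels remain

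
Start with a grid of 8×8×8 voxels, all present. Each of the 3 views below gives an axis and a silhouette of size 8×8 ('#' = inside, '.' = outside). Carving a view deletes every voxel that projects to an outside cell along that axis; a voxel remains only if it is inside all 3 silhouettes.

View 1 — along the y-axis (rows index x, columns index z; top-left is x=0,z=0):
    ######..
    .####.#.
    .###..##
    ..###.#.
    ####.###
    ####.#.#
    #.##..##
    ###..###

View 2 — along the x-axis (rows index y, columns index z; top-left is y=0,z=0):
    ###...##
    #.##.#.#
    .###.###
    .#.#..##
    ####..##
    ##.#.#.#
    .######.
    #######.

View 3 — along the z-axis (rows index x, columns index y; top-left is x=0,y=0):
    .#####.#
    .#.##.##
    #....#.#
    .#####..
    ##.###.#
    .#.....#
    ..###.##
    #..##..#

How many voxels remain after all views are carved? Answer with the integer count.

initial block: 8^3 = 512
  1. axis=1 (XZ plane), |mask|=44  ⇒  voxels=352
  2. axis=0 (YZ plane), |mask|=44  ⇒  voxels=256
  3. axis=2 (XY plane), |mask|=36  ⇒  voxels=143

143 voxels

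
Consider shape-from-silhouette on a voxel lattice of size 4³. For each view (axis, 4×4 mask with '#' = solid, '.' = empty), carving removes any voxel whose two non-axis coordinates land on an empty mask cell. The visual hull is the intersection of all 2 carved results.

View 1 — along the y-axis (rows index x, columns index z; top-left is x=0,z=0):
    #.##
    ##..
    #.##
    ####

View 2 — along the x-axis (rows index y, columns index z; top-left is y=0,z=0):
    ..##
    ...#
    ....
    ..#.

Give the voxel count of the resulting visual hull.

initial block: 4^3 = 64
carve view 1 (along y, XZ-mask fill 12/16): 48 voxels remain
carve view 2 (along x, YZ-mask fill 4/16): 12 voxels remain

12 voxels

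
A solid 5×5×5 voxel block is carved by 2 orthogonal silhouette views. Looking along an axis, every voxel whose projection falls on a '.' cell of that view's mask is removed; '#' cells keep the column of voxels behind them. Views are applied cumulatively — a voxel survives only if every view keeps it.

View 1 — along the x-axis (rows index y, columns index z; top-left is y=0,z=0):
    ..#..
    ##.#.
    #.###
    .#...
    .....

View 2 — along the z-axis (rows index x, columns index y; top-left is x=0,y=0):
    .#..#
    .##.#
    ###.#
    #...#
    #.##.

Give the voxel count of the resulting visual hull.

before carving: 125 voxels (5×5×5)
  1. axis=0 (YZ plane), |mask|=9  ⇒  voxels=45
  2. axis=2 (XY plane), |mask|=14  ⇒  voxels=25

remaining voxels: 25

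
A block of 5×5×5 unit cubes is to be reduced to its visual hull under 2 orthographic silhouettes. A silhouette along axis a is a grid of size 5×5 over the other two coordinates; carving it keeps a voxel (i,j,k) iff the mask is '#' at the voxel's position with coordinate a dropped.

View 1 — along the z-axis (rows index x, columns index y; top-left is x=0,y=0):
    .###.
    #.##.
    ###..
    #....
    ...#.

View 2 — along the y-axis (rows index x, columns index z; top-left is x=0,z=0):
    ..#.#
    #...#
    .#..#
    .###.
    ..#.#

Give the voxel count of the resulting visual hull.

23 voxels

before carving: 125 voxels (5×5×5)
step 1: project along z, AND mask (11/25) → |grid| = 55
step 2: project along y, AND mask (11/25) → |grid| = 23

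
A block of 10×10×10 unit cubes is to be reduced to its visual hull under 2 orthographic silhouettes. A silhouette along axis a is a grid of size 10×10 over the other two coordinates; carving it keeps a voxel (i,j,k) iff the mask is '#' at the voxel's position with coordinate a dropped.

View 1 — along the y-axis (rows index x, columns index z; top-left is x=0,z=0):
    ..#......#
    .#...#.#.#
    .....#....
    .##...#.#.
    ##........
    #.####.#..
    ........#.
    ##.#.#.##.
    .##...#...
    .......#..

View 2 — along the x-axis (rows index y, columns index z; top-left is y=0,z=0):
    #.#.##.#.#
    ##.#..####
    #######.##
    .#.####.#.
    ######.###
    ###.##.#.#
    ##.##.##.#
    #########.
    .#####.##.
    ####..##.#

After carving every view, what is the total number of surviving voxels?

|visual hull| = 225

start: 10×10×10 = 1000 voxels
  1. axis=1 (XZ plane), |mask|=30  ⇒  voxels=300
  2. axis=0 (YZ plane), |mask|=74  ⇒  voxels=225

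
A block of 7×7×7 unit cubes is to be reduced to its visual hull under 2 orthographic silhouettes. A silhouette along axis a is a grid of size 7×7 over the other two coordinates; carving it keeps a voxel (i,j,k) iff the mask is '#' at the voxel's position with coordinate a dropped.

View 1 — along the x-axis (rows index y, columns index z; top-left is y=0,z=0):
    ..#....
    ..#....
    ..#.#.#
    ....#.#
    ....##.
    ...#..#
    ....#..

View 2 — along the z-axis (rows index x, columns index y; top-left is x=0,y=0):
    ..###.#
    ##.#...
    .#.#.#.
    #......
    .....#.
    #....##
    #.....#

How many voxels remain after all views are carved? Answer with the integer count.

26 voxels

before carving: 343 voxels (7×7×7)
  1. axis=0 (YZ plane), |mask|=12  ⇒  voxels=84
  2. axis=2 (XY plane), |mask|=17  ⇒  voxels=26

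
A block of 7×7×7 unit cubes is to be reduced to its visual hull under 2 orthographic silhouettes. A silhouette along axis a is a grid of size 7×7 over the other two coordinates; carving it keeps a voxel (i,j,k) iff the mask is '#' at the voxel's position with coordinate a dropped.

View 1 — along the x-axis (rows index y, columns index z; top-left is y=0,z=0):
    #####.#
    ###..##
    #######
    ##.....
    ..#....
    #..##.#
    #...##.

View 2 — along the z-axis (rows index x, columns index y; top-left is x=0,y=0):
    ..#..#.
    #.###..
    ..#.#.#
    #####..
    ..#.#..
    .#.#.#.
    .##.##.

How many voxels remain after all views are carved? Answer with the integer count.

start: 7×7×7 = 343 voxels
[1] x-view keeps 28 columns → grid now 196
[2] z-view keeps 23 columns → grid now 95

|visual hull| = 95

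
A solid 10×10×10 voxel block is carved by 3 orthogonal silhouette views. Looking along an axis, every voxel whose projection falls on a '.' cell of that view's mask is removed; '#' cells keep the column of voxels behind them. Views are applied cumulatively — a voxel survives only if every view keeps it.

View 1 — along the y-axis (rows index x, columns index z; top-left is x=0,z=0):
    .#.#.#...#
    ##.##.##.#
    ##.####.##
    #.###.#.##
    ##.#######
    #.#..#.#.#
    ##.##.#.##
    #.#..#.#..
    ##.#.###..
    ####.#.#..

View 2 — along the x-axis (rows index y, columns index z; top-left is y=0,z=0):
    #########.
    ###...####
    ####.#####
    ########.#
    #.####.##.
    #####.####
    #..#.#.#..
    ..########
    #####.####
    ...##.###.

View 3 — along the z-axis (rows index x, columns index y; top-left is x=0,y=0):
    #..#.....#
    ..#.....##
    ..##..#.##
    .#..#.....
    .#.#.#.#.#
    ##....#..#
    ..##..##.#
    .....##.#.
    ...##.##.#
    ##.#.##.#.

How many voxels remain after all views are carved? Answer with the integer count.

full grid |V| = 1000
V1 y: intersect with XZ mask (63 set) -- 630 left
V2 x: intersect with YZ mask (76 set) -- 477 left
V3 z: intersect with XY mask (41 set) -- 192 left

remaining voxels: 192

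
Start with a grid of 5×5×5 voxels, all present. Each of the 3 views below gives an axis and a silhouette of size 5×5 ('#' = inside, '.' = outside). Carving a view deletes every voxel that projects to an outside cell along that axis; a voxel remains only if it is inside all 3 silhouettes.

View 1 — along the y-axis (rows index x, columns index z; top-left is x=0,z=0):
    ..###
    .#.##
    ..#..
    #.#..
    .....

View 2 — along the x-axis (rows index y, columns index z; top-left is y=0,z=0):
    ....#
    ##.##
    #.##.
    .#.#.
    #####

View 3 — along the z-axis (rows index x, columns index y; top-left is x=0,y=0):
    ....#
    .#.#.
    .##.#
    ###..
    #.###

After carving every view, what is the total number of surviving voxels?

full grid |V| = 125
  1. axis=1 (XZ plane), |mask|=9  ⇒  voxels=45
  2. axis=0 (YZ plane), |mask|=15  ⇒  voxels=26
  3. axis=2 (XY plane), |mask|=13  ⇒  voxels=13

voxel count = 13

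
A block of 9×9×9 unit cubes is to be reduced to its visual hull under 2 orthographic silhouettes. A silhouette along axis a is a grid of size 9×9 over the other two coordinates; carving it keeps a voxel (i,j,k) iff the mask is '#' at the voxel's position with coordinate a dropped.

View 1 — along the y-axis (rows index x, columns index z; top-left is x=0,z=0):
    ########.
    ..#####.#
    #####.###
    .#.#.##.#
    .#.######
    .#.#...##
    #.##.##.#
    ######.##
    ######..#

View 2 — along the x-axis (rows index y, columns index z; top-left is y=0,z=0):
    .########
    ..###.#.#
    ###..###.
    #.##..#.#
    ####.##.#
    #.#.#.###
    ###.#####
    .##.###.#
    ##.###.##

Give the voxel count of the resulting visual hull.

start: 9×9×9 = 729 voxels
carve view 1 (along y, XZ-mask fill 59/81): 531 voxels remain
carve view 2 (along x, YZ-mask fill 58/81): 380 voxels remain

voxel count = 380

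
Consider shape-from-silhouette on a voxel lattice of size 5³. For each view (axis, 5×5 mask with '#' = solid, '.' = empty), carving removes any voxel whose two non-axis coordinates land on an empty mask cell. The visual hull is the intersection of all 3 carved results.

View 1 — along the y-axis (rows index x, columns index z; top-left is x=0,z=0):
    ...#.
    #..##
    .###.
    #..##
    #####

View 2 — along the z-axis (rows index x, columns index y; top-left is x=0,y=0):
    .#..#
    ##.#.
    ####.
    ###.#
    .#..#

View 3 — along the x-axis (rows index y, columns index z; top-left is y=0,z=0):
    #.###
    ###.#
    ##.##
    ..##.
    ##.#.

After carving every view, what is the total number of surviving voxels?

before carving: 125 voxels (5×5×5)
carve view 1 (along y, XZ-mask fill 15/25): 75 voxels remain
carve view 2 (along z, XY-mask fill 15/25): 45 voxels remain
carve view 3 (along x, YZ-mask fill 17/25): 32 voxels remain

remaining voxels: 32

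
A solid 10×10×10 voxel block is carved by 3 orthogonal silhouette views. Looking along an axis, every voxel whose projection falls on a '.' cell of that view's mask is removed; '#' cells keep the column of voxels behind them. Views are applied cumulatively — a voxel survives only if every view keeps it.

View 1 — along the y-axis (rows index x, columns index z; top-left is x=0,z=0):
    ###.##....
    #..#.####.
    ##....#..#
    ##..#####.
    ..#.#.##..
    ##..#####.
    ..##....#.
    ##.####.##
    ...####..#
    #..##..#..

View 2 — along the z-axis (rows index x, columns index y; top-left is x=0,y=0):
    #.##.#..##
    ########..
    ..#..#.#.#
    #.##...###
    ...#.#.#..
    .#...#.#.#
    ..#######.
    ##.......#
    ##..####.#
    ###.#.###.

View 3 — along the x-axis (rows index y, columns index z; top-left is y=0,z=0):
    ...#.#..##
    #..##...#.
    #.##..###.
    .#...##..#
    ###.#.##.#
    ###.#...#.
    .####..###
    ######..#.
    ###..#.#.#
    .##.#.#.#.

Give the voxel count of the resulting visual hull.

full grid |V| = 1000
[1] y-view keeps 53 columns → grid now 530
[2] z-view keeps 55 columns → grid now 284
[3] x-view keeps 55 columns → grid now 152

152 voxels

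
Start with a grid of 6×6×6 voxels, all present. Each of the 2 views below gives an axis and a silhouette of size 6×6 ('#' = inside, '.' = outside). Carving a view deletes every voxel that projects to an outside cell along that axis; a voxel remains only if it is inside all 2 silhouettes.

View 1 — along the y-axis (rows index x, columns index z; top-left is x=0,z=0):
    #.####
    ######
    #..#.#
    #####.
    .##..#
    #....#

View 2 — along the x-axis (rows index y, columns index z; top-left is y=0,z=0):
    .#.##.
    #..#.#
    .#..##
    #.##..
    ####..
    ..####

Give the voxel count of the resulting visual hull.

initial block: 6^3 = 216
carve view 1 (along y, XZ-mask fill 24/36): 144 voxels remain
carve view 2 (along x, YZ-mask fill 20/36): 80 voxels remain

voxel count = 80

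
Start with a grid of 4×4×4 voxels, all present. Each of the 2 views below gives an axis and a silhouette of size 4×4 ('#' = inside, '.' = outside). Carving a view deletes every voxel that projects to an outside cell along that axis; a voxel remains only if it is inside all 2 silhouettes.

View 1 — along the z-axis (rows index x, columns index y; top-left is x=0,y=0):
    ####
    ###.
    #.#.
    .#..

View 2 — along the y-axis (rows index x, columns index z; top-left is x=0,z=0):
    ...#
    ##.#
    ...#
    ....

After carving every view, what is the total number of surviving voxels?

start: 4×4×4 = 64 voxels
[1] z-view keeps 10 columns → grid now 40
[2] y-view keeps 5 columns → grid now 15

voxel count = 15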